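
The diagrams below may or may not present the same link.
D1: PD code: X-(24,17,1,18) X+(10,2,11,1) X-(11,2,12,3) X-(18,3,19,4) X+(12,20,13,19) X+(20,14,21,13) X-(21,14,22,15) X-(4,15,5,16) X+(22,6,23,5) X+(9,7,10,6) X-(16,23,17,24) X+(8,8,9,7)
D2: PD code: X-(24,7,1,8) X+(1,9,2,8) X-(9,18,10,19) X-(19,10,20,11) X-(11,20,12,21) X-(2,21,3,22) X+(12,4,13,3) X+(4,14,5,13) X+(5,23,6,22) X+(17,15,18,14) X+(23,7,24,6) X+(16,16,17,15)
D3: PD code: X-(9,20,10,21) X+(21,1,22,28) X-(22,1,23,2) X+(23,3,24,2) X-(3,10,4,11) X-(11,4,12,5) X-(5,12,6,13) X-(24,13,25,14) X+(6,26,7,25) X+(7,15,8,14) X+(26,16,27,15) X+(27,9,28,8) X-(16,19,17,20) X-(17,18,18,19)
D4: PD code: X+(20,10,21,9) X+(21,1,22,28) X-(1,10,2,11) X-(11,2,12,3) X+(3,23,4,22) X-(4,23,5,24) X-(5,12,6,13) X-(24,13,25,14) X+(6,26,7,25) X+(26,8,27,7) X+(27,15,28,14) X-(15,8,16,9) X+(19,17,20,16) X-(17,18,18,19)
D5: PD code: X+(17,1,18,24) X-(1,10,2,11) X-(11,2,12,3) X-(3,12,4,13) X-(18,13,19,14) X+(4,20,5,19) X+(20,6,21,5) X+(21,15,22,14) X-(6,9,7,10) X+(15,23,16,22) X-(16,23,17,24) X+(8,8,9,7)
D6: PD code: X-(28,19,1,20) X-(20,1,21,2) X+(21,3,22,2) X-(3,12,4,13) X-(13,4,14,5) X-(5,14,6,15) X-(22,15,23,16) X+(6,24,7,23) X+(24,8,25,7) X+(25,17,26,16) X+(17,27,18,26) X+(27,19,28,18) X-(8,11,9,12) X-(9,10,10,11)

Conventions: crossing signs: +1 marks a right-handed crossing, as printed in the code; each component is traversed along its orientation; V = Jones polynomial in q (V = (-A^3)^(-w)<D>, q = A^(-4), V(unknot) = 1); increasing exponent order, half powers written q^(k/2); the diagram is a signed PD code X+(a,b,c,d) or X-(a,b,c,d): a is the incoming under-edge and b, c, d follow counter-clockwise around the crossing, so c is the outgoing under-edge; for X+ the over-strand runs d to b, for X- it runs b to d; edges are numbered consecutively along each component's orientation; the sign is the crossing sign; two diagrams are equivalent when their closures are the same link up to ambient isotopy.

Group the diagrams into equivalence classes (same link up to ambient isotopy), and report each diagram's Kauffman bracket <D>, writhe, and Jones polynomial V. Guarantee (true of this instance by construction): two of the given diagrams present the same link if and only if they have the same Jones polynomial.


classes: {D1} | {D2, D3, D4, D5, D6}
V(D1) = q^-5 - 2q^-4 + 2q^-3 - 2q^-2 + 2q^-1 - 1 + q  [12 crossings, <D> = A^-4 - 1 + 2A^4 - 2A^8 + 2A^12 - 2A^16 + A^20, w = 0]
V(D2) = -q^-3 + 2q^-2 - 2q^-1 + 3 - 2q + 2q^2 - q^3  (w +2, c 12, <D> = -A^-6 + 2A^-2 - 2A^2 + 3A^6 - 2A^10 + 2A^14 - A^18)
V(D3) = -q^-3 + 2q^-2 - 2q^-1 + 3 - 2q + 2q^2 - q^3  (w -2, c 14, <D> = -A^-18 + 2A^-14 - 2A^-10 + 3A^-6 - 2A^-2 + 2A^2 - A^6)
V(D4) = -q^-3 + 2q^-2 - 2q^-1 + 3 - 2q + 2q^2 - q^3  [14 crossings, <D> = -A^-12 + 2A^-8 - 2A^-4 + 3 - 2A^4 + 2A^8 - A^12, w = 0]
V(D5) = -q^-3 + 2q^-2 - 2q^-1 + 3 - 2q + 2q^2 - q^3  (w 0, c 12, <D> = -A^-12 + 2A^-8 - 2A^-4 + 3 - 2A^4 + 2A^8 - A^12)
D6 (bracket -A^-18 + 2A^-14 - 2A^-10 + 3A^-6 - 2A^-2 + 2A^2 - A^6; 14 crossings at w = -2): V = -q^-3 + 2q^-2 - 2q^-1 + 3 - 2q + 2q^2 - q^3
note: V(q) takes 2 values over 6 diagrams, fixing the grouping


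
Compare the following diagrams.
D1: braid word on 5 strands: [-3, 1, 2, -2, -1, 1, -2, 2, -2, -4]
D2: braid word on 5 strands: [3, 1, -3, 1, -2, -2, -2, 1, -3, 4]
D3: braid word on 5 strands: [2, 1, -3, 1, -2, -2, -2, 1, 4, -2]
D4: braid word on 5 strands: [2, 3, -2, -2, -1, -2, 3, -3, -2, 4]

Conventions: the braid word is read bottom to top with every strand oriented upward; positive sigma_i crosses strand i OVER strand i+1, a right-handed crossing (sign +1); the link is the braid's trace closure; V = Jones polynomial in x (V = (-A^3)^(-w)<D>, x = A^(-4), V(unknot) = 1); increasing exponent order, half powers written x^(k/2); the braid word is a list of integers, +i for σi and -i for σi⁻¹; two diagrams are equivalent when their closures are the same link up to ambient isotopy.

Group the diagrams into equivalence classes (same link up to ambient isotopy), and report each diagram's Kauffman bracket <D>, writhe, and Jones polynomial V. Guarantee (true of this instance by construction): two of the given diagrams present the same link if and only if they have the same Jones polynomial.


grouping into links: {D1} | {D2, D3} | {D4}
V(D1) = 1  (w -2, c 10, <D> = A^-6)
V(D2) = -x^-3 + x^-2 - x^-1 + 3 - x + x^2 - x^3  [10 crossings, <D> = -A^-12 + A^-8 - A^-4 + 3 - A^4 + A^8 - A^12, w = 0]
V(D3) = -x^-3 + x^-2 - x^-1 + 3 - x + x^2 - x^3  (w 0, c 10, <D> = -A^-12 + A^-8 - A^-4 + 3 - A^4 + A^8 - A^12)
V(D4) = -x^-4 + x^-3 + x^-1  [10 crossings, <D> = A^-2 + A^6 - A^10, w = -2]
why: comparing 4 Jones polynomials yields 3 groups


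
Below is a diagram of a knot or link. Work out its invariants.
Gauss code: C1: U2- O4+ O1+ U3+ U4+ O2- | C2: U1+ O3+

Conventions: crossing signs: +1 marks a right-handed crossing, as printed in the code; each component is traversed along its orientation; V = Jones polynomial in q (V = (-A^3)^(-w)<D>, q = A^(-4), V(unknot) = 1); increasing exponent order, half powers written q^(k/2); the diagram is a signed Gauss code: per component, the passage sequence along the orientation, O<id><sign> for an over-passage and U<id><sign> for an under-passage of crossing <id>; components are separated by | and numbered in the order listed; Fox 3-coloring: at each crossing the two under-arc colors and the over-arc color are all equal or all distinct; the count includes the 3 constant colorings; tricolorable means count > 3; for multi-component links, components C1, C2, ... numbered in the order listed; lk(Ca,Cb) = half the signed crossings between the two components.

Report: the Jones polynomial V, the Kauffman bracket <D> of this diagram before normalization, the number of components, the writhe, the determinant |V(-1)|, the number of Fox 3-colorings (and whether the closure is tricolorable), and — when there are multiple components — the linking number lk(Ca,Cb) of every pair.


Jones polynomial: V(q) = -q^(1/2) - q^(5/2)
<D> = -A^-4 - A^4; writhe +2
components 2, writhe +2 (4 crossings)
linking number lk(C1,C2) = +1
3-colorings: 3 of 3^4, det 2 — not tricolorable
note: det 2 = |V(-1)|; not divisible by 3, so not tricolorable


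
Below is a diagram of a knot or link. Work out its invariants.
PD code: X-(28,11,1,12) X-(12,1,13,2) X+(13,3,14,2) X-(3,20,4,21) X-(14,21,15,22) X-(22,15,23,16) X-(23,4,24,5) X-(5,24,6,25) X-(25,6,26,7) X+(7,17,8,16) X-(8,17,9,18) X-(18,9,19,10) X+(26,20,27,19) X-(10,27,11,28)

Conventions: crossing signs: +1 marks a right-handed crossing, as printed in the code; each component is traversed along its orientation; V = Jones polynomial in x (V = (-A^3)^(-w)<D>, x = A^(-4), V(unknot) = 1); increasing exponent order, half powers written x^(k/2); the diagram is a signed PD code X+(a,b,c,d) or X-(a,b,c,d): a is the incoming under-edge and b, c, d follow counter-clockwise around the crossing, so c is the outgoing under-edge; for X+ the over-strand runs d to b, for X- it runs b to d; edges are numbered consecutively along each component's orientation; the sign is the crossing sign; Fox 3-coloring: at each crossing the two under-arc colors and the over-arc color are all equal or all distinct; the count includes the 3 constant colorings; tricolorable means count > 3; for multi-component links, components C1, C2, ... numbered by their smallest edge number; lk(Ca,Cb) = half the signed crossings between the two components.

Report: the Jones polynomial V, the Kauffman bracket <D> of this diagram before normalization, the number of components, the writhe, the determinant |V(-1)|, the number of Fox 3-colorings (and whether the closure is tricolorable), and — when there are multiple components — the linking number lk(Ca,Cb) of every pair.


V = -x^-8 + x^-5 + x^-3
<D> = A^-12 + A^-4 - A^8 (w = -8)
1 component over 14 crossings, w = -8
9 Fox colorings among 3^14, |V(-1)| = 3: tricolorable
why: w = -8 (over 14 crossings) is diagram-only; (-A^3)^(8) removes it from V


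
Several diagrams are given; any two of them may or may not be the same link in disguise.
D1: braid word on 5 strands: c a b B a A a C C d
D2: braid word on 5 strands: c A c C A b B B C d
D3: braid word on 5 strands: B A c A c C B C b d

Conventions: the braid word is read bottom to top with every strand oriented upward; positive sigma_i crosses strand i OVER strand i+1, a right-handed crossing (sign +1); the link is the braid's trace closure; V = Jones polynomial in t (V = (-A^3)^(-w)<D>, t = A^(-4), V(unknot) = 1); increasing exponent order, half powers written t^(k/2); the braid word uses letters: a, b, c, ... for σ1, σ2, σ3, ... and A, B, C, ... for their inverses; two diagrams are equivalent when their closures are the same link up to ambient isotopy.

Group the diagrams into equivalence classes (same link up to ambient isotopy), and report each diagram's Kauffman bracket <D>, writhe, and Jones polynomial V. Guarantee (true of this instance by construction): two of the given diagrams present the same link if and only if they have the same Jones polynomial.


classes: {D1} | {D2, D3}
V(D1) = 1 + t + t^2 + t^3  [10 crossings, <D> = A^-6 + A^-2 + A^2 + A^6, w = +2]
V(D2) = t^-3 + t^-2 + t^-1 + 1  [10 crossings, <D> = A^-6 + A^-2 + A^2 + A^6, w = -2]
D3 (bracket A^-6 + A^-2 + A^2 + A^6; 10 crossings at w = -2): V = t^-3 + t^-2 + t^-1 + 1
note: 2 classes among 3 diagrams; unequal V(t) rules out equality


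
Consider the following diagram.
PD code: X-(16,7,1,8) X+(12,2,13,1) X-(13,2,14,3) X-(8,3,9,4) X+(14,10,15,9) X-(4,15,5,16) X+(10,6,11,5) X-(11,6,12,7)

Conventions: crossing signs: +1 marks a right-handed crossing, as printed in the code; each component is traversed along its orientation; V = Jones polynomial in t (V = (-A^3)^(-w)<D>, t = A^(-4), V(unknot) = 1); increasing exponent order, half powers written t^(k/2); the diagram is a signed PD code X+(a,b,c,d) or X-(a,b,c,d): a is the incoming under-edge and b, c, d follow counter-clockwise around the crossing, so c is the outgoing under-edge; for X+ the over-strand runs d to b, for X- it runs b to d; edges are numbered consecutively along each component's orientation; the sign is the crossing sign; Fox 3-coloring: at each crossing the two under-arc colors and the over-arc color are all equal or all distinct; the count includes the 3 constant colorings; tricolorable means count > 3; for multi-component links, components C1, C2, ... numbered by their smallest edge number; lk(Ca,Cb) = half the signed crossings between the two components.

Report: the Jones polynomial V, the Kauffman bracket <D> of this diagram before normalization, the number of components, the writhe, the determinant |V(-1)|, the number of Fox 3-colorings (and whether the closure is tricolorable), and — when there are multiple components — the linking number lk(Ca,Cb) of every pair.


V = -t^-4 + t^-3 + t^-1
<D> = A^-2 + A^6 - A^10 (w = -2)
1 component over 8 crossings, w = -2
9 Fox colorings among 3^8, |V(-1)| = 3: tricolorable
why: w = -2 shifts under R1 moves; the (-A^3)^(2) factor cancels that in V


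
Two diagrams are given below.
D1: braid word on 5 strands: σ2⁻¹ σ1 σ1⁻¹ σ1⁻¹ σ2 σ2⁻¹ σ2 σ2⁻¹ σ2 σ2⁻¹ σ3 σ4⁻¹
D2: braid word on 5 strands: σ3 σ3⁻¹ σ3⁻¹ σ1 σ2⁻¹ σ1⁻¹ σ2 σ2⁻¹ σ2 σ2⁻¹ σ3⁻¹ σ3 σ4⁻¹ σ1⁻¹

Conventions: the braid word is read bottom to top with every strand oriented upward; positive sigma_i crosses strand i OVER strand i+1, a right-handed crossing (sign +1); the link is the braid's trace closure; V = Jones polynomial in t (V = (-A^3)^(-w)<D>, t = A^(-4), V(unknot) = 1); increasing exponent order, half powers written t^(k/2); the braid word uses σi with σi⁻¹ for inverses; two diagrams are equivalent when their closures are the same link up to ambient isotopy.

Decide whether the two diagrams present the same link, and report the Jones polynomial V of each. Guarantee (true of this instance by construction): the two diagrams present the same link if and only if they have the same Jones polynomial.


equivalent: yes
V(D1) = 1  (w -2, c 12, <D> = A^-6)
V(D2) = 1  [14 crossings, <D> = A^-12, w = -4]
key observation: D2 (14 crossings) and D1 (12) are Markov-related braid presentations


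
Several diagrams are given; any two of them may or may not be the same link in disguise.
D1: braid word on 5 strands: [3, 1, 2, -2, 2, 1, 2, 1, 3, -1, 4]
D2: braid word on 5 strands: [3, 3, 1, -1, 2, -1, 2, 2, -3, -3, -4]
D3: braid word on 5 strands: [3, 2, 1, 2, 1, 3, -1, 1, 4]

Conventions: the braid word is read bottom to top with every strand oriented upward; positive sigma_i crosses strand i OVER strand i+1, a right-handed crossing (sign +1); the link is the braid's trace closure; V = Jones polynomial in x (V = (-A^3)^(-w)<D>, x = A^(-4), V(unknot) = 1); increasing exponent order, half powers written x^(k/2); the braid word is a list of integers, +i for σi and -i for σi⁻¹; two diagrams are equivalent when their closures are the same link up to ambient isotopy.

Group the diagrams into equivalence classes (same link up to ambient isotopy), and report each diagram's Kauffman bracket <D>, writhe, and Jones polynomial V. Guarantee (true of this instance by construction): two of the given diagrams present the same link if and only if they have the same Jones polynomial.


grouping into links: {D1, D3} | {D2}
V(D1) = -x^(3/2) - 2x^(7/2) + x^(9/2) - x^(11/2) + x^(13/2)  (w +7, c 11, <D> = -A^-5 + A^-1 - A^3 + 2A^7 + A^15)
V(D2) = -x^(1/2) - x^(3/2) - x^(5/2) + x^(9/2)  (w +1, c 11, <D> = -A^-15 + A^-7 + A^-3 + A)
V(D3) = -x^(3/2) - 2x^(7/2) + x^(9/2) - x^(11/2) + x^(13/2)  [9 crossings, <D> = -A^-5 + A^-1 - A^3 + 2A^7 + A^15, w = +7]
why: 2 values of V(x) split the 3 diagrams


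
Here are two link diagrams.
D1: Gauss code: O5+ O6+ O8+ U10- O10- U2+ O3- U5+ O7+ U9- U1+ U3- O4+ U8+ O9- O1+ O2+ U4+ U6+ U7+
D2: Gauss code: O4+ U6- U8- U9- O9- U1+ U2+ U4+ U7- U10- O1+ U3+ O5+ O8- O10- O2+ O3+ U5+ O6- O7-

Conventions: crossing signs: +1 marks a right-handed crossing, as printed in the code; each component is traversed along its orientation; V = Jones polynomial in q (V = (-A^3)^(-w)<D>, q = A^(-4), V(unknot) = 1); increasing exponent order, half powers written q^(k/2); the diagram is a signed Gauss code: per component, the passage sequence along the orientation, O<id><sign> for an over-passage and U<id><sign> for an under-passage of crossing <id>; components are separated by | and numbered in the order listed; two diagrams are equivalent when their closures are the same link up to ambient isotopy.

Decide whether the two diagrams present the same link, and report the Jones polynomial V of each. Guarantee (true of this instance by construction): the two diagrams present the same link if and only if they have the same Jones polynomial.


same link: no
V(D1) = q - q^2 + 2q^3 - q^4 + q^5 - q^6  [10 crossings, <D> = -A^-12 + A^-8 - A^-4 + 2 - A^4 + A^8, w = +4]
V(D2) = 1  [10 crossings, <D> = 1, w = 0]
insight: V(q) takes 2 values over 2 diagrams, fixing the grouping


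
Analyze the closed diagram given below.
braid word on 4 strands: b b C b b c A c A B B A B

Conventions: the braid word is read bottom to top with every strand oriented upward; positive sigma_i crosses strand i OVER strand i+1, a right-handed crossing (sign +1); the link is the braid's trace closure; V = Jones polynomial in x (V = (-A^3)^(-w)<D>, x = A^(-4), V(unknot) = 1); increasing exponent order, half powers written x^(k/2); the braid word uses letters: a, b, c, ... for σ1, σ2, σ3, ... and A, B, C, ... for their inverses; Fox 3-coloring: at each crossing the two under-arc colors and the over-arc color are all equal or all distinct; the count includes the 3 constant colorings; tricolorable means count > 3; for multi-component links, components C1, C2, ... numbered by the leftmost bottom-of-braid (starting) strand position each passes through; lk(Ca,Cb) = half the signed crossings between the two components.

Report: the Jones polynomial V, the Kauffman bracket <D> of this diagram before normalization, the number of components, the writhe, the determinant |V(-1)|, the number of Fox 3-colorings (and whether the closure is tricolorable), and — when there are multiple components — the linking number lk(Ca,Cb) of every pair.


Jones polynomial: V(x) = -x^-5 + 2x^-4 - 4x^-3 + 6x^-2 - 6x^-1 + 7 - 5x + 4x^2 - 2x^3
<D> = 2A^-15 - 4A^-11 + 5A^-7 - 7A^-3 + 6A - 6A^5 + 4A^9 - 2A^13 + A^17; writhe -1
components 1, writhe -1 (13 crossings)
3-colorings: 3 of 3^13, det 37 — not tricolorable
note: the span of V is 8, forcing >= 8 crossings in any diagram


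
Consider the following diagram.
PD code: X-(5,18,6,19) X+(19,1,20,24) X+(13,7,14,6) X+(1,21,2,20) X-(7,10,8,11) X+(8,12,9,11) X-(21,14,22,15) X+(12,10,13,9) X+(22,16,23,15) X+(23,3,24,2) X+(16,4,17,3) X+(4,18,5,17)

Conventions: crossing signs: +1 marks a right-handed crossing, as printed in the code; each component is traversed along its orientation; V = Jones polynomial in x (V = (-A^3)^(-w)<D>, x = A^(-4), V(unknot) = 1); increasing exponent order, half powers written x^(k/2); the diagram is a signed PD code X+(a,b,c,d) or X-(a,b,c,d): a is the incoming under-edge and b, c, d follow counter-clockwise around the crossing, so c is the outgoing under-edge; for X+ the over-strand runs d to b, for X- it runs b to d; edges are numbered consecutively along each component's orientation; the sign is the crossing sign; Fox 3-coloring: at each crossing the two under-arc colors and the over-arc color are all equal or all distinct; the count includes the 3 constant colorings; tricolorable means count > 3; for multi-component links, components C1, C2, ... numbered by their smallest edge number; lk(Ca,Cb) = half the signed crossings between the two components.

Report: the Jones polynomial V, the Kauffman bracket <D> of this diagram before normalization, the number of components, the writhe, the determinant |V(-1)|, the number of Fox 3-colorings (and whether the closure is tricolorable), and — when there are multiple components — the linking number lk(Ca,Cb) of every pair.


V = x + x^3 - x^4
<D> = -A^2 + A^6 + A^14 (w = +6)
1 component over 12 crossings, w = +6
9 Fox colorings among 3^12, |V(-1)| = 3: tricolorable
why: V spans 3 powers of x: at least 3 crossings in any diagram


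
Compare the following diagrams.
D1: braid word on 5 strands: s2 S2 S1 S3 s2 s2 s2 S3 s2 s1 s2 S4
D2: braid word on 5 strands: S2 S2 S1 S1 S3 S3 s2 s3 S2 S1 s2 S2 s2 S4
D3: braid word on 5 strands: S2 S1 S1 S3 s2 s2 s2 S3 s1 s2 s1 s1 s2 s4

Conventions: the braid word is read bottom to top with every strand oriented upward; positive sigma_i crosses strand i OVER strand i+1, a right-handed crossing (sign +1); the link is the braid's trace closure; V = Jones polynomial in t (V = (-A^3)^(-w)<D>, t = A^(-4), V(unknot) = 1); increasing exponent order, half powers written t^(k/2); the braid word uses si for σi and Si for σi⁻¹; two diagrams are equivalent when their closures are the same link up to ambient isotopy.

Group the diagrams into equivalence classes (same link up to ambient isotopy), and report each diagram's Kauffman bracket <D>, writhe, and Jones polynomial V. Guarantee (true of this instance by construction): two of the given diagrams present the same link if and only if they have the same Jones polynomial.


classes: {D1, D3} | {D2}
V(D1) = t^-1 - 1 + 2t - 2t^2 + 2t^3 - 2t^4 + t^5  [12 crossings, <D> = A^-14 - 2A^-10 + 2A^-6 - 2A^-2 + 2A^2 - A^6 + A^10, w = +2]
D2 (bracket A^-10 + A^-2 - A^2 + A^6 - A^10; 14 crossings at w = -6): V = -t^-7 + t^-6 - t^-5 + t^-4 + t^-2
D3 (bracket A^-8 - 2A^-4 + 2 - 2A^4 + 2A^8 - A^12 + A^16; 14 crossings at w = +4): V = t^-1 - 1 + 2t - 2t^2 + 2t^3 - 2t^4 + t^5
note: 2 classes among 3 diagrams; unequal V(t) rules out equality


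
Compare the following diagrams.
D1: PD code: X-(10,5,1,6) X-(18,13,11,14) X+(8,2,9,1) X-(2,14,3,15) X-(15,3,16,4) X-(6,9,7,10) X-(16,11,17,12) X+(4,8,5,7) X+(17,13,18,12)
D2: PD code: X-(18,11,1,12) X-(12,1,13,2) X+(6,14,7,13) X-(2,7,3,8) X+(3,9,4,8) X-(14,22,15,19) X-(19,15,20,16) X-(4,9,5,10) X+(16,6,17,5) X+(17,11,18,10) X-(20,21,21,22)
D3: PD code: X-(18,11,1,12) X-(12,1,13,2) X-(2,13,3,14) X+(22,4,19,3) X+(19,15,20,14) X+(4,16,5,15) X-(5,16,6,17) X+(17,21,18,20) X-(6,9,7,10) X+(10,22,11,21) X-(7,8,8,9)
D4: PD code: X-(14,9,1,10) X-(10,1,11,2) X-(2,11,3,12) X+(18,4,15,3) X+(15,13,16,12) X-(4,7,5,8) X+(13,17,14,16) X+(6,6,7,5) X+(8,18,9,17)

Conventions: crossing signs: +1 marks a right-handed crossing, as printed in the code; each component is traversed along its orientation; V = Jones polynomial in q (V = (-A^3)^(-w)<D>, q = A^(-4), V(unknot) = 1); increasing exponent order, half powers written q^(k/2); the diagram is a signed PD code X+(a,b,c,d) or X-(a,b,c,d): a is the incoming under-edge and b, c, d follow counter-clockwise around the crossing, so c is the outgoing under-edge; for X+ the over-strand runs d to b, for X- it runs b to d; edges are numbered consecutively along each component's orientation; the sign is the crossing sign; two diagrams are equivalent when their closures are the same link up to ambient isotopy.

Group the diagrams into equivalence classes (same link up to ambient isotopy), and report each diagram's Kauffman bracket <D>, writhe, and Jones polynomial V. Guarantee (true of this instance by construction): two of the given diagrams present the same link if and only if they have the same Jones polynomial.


grouping into links: {D1, D2} | {D3, D4}
V(D1) = -q^(-9/2) + q^(-7/2) - 2q^(-5/2) + 2q^(-3/2) - 2q^(-1/2) + q^(1/2) - q^(3/2)  (w -3, c 9, <D> = A^-15 - A^-11 + 2A^-7 - 2A^-3 + 2A - A^5 + A^9)
V(D2) = -q^(-9/2) + q^(-7/2) - 2q^(-5/2) + 2q^(-3/2) - 2q^(-1/2) + q^(1/2) - q^(3/2)  (w -3, c 11, <D> = A^-15 - A^-11 + 2A^-7 - 2A^-3 + 2A - A^5 + A^9)
D3 (bracket A^-17 + A^-9 + A^-1 - A^3; 11 crossings at w = -1): V = q^(-3/2) - q^(-1/2) - q^(3/2) - q^(7/2)
V(D4) = q^(-3/2) - q^(-1/2) - q^(3/2) - q^(7/2)  [9 crossings, <D> = A^-11 + A^-3 + A^5 - A^9, w = +1]
why: comparing 4 Jones polynomials yields 2 groups


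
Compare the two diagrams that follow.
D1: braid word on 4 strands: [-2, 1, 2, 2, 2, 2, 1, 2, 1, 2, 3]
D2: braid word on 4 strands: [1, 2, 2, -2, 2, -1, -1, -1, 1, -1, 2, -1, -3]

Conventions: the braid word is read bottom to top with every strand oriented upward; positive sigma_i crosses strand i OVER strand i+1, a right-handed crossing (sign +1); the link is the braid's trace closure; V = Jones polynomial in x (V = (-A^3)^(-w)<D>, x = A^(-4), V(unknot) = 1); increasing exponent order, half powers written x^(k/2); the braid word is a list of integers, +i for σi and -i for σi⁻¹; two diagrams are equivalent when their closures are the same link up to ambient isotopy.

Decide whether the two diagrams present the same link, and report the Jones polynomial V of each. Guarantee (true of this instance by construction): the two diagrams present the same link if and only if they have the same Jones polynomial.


same link: no
V(D1) = x^3 + x^5 - x^6 + x^7 - x^8 + x^9 - x^10  [11 crossings, <D> = A^-13 - A^-9 + A^-5 - A^-1 + A^3 - A^7 - A^15, w = +9]
D2 (bracket A^-15 - A^-11 + A^-7 - 3A^-3 + A - A^5 + A^9; 13 crossings at w = -1): V = -x^-3 + x^-2 - x^-1 + 3 - x + x^2 - x^3
note: 2 classes among 2 diagrams; unequal V(x) rules out equality


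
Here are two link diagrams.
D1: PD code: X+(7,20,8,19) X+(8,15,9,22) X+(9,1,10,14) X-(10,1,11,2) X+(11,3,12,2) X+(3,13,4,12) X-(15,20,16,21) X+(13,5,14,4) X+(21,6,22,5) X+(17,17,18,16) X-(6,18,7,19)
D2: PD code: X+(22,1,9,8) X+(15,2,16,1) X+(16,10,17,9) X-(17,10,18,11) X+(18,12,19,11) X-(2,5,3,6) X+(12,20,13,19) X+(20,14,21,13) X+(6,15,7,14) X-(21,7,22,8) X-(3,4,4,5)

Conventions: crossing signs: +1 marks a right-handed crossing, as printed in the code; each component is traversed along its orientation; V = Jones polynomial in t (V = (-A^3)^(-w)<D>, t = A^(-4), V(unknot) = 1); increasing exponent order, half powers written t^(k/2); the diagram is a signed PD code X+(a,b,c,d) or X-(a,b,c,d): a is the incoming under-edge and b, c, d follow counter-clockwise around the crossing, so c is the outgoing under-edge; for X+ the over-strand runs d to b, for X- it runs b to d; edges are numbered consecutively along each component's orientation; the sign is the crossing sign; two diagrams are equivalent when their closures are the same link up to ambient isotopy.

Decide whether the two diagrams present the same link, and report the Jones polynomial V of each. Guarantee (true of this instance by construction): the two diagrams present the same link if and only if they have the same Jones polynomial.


equivalent: yes
V(D1) = -t^(3/2) - 2t^(7/2) + t^(9/2) - t^(11/2) + t^(13/2)  (w +5, c 11, <D> = -A^-11 + A^-7 - A^-3 + 2A + A^9)
V(D2) = -t^(3/2) - 2t^(7/2) + t^(9/2) - t^(11/2) + t^(13/2)  [11 crossings, <D> = -A^-17 + A^-13 - A^-9 + 2A^-5 + A^3, w = +3]
key observation: all 2 diagrams share one V(t), hence one class


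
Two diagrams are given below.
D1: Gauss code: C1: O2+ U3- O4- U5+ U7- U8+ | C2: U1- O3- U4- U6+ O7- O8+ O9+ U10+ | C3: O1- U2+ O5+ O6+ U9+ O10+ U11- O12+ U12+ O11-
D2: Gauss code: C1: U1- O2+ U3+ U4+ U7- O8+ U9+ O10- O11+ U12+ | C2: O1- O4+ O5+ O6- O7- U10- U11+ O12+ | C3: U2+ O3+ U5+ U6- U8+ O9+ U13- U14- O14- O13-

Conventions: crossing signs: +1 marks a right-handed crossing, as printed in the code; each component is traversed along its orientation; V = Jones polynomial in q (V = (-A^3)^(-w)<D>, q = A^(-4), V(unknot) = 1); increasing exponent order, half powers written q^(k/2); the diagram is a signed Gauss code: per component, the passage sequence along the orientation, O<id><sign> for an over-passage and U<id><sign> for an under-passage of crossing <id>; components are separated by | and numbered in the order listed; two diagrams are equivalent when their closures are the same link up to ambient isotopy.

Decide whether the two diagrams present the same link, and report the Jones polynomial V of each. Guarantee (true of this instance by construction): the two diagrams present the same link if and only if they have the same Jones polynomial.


equivalent: no
V(D1) = 2 + q^2 + q^4  (w +2, c 12, <D> = A^-10 + A^-2 + 2A^6)
V(D2) = q + q^2 + q^3 + q^6  [14 crossings, <D> = A^-18 + A^-6 + A^-2 + A^2, w = +2]
key observation: 2 classes among 2 diagrams; unequal V(q) rules out equality


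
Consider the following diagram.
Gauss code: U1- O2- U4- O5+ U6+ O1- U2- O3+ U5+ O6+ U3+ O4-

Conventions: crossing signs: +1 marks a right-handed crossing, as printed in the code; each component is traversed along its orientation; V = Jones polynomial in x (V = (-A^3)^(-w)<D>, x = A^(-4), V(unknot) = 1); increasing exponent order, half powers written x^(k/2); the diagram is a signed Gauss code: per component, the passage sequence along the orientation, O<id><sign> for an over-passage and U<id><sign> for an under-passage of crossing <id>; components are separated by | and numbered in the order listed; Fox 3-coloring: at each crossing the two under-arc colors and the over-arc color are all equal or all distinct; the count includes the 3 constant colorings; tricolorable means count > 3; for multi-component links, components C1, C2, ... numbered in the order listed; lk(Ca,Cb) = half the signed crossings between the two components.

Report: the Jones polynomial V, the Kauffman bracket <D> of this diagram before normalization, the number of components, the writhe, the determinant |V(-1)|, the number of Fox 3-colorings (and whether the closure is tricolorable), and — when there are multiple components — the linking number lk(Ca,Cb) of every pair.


V(x) = -x^-3 + 2x^-2 - 2x^-1 + 3 - 2x + 2x^2 - x^3
bracket: -A^-12 + 2A^-8 - 2A^-4 + 3 - 2A^4 + 2A^8 - A^12, w = 0
1 component, writhe 0, over 6 crossings
det 13, colorings 3 of 3^6 — not tricolorable
observation: w = 0 (over 6 crossings) is diagram-only; (-A^3)^(0) removes it from V


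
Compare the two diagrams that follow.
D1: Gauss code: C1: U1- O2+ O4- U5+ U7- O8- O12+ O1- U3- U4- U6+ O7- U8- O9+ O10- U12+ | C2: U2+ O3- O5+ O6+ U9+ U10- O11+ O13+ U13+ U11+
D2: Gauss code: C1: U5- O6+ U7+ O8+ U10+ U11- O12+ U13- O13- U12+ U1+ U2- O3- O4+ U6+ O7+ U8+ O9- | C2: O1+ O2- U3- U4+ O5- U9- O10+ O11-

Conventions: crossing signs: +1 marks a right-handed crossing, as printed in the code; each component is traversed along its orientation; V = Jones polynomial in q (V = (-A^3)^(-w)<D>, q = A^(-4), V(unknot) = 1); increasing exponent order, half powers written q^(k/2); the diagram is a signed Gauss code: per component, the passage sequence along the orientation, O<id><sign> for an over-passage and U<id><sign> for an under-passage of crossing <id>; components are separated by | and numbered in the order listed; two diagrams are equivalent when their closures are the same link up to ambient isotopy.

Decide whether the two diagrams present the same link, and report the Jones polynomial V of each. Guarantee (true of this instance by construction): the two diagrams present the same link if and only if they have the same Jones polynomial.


equivalent: no
V(D1) = q^(-7/2) - q^(-5/2) + q^(-3/2) - 2q^(-1/2) - q^(3/2)  (w +1, c 13, <D> = A^-3 + 2A^5 - A^9 + A^13 - A^17)
V(D2) = -q^(-3/2) - 2q^(1/2) + q^(3/2) - q^(5/2) + q^(7/2)  (w +1, c 13, <D> = -A^-11 + A^-7 - A^-3 + 2A + A^9)
why: V(q) takes 2 values over 2 diagrams, fixing the grouping


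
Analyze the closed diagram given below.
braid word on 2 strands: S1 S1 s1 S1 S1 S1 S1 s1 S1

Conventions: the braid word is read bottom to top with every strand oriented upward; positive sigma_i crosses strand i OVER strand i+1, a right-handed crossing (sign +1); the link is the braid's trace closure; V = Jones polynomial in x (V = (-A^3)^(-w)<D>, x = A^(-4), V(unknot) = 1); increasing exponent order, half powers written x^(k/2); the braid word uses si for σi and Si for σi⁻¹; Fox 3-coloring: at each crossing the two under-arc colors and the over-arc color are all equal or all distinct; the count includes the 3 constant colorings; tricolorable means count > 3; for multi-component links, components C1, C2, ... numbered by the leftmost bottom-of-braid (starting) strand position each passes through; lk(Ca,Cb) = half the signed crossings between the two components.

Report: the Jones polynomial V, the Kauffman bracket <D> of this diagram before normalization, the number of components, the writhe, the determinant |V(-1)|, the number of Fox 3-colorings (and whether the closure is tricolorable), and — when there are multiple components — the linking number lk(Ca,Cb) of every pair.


V(x) = -x^-7 + x^-6 - x^-5 + x^-4 + x^-2
bracket: -A^-7 - A + A^5 - A^9 + A^13, w = -5
1 component, writhe -5, over 9 crossings
det 5, colorings 3 of 3^9 — not tricolorable
observation: V spans 5 powers of x: at least 5 crossings in any diagram


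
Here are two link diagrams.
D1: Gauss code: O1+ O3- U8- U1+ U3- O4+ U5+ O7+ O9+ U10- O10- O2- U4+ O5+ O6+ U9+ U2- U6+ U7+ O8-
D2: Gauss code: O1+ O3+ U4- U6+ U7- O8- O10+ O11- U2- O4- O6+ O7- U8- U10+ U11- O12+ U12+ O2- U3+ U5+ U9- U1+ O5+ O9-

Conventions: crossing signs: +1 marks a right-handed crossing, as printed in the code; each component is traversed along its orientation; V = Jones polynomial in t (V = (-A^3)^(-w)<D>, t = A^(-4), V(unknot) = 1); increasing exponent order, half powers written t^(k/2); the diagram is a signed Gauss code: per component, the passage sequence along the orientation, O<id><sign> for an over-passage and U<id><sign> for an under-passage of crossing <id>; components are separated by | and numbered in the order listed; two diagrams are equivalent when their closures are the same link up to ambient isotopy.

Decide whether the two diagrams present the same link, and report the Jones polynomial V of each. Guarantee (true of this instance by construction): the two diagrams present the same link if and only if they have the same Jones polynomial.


equivalent: no
V(D1) = t + t^3 - t^4  (w +2, c 10, <D> = -A^-10 + A^-6 + A^2)
D2 (bracket A^4 + A^12 - A^16; 12 crossings at w = 0): V = -t^-4 + t^-3 + t^-1
why: 2 values of V(t) split the 2 diagrams


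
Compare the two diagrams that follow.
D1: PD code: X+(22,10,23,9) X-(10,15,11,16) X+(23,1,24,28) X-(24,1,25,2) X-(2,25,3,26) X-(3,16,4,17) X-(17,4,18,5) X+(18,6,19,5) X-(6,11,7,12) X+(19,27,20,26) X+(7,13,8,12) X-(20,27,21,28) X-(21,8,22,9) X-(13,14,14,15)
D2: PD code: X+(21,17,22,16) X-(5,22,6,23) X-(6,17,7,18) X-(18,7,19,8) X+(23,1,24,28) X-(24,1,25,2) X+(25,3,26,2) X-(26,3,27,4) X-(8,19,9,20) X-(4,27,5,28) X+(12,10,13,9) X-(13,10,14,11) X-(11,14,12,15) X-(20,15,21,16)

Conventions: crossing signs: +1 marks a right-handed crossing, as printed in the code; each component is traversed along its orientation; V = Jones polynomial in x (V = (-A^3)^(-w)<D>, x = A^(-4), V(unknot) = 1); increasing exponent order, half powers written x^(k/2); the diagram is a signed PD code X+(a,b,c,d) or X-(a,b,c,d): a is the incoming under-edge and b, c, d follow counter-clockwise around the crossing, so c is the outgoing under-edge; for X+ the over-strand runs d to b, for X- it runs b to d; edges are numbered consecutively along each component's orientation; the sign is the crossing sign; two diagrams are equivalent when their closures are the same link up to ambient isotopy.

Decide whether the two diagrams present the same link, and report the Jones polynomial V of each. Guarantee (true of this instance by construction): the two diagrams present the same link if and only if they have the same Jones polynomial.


equivalent: no
D1 (bracket A^-12; 14 crossings at w = -4): V = 1
V(D2) = -x^-4 + x^-3 + x^-1  [14 crossings, <D> = A^-14 + A^-6 - A^-2, w = -6]
observation: 2 classes among 2 diagrams; unequal V(x) rules out equality


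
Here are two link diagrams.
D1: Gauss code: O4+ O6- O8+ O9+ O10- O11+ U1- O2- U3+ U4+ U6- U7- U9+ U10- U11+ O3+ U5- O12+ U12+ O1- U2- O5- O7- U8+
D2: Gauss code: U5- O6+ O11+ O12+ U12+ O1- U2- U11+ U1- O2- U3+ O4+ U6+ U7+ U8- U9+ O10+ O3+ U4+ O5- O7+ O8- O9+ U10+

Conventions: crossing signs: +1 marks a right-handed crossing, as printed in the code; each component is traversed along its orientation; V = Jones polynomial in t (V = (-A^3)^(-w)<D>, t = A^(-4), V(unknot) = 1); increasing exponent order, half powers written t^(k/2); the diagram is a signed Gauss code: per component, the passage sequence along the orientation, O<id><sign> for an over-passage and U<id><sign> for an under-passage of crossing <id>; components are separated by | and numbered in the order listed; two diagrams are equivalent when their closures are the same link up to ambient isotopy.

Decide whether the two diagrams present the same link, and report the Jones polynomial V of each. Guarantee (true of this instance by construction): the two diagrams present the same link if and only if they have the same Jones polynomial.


equivalent: no
D1 (bracket A^4 + A^12 - A^16; 12 crossings at w = 0): V = -t^-4 + t^-3 + t^-1
V(D2) = t - t^2 + 2t^3 - t^4 + t^5 - t^6  (w +4, c 12, <D> = -A^-12 + A^-8 - A^-4 + 2 - A^4 + A^8)
key observation: comparing 2 Jones polynomials yields 2 groups


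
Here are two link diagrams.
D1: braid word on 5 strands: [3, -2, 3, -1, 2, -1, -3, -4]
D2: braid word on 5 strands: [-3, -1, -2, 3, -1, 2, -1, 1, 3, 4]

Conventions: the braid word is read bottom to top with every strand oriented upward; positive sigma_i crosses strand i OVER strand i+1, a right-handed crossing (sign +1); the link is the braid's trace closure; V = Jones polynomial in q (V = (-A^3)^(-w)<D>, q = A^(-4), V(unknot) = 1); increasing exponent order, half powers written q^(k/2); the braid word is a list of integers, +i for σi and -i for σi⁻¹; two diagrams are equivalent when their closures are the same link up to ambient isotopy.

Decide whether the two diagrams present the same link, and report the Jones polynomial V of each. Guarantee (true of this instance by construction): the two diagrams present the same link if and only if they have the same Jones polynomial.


same link: yes
V(D1) = 1  [8 crossings, <D> = A^-6, w = -2]
V(D2) = 1  [10 crossings, <D> = 1, w = 0]
insight: one V(q) for all 2 diagrams — one class (guaranteed)


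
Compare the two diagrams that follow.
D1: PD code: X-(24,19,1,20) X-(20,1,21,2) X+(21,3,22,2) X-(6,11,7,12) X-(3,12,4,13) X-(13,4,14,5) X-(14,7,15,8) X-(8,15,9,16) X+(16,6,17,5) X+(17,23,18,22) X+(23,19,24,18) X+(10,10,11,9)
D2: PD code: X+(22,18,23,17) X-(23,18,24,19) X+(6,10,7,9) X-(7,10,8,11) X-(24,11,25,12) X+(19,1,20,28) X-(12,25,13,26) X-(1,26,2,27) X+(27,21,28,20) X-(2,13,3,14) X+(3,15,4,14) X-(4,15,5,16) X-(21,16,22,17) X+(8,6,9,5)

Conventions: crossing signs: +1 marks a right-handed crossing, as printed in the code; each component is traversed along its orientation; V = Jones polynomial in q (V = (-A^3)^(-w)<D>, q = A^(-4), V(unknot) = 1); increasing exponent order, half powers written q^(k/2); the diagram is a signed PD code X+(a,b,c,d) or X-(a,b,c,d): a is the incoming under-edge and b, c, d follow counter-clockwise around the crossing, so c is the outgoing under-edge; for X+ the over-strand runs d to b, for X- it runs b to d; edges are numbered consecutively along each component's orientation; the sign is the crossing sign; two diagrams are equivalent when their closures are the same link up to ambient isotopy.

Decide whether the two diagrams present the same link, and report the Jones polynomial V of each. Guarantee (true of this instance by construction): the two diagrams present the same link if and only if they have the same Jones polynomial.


equivalent: no
D1 (bracket A^-2 - A^2 + 2A^6 - A^10 + A^14 - A^18; 12 crossings at w = -2): V = -q^-6 + q^-5 - q^-4 + 2q^-3 - q^-2 + q^-1
D2 (bracket A^-10 - A^-6 + 2A^-2 - 2A^2 + 2A^6 - 2A^10 + A^14; 14 crossings at w = -2): V = q^-5 - 2q^-4 + 2q^-3 - 2q^-2 + 2q^-1 - 1 + q
key observation: 2 values of V(q) split the 2 diagrams


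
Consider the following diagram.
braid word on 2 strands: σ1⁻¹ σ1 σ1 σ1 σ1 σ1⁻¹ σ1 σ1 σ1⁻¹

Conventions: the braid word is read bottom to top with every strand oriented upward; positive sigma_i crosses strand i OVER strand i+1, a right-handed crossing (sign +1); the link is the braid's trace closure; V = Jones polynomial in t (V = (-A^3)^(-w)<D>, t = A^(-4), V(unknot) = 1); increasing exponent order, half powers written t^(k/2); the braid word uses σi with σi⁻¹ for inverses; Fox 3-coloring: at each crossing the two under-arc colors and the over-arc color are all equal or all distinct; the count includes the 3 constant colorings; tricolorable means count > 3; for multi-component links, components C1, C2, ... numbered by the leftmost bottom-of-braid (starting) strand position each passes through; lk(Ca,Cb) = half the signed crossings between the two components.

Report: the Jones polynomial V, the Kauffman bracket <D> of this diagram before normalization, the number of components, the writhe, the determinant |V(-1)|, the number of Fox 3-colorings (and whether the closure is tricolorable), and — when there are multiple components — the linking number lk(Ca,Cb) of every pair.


V = t + t^3 - t^4
<D> = A^-7 - A^-3 - A^5 (w = +3)
1 component over 9 crossings, w = +3
9 Fox colorings among 3^9, |V(-1)| = 3: tricolorable
why: V spans 3 powers of t: at least 3 crossings in any diagram


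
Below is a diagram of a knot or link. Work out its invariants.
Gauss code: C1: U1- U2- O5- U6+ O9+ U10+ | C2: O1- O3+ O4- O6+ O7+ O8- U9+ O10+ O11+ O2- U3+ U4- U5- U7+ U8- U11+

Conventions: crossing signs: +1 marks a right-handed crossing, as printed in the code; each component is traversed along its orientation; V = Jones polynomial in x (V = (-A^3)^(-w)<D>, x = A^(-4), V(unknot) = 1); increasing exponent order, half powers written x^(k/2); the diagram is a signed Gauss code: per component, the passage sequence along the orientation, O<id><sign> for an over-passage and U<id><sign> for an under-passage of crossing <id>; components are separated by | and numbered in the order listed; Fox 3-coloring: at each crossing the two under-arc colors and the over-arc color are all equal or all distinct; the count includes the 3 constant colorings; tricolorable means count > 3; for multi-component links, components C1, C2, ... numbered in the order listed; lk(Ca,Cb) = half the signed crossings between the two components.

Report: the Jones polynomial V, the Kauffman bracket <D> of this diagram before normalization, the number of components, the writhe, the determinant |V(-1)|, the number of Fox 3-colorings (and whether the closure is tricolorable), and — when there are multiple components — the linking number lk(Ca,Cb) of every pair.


V = -x^(-3/2) + x^(-1/2) - 2x^(1/2) + x^(3/2) - 2x^(5/2) + x^(7/2)
<D> = -A^-11 + 2A^-7 - A^-3 + 2A - A^5 + A^9 (w = +1)
2 components over 11 crossings, w = +1
lk(C1,C2): 0
3 Fox colorings among 3^11, |V(-1)| = 8: not tricolorable
why: all 2 components of this link are unlinked algebraically
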